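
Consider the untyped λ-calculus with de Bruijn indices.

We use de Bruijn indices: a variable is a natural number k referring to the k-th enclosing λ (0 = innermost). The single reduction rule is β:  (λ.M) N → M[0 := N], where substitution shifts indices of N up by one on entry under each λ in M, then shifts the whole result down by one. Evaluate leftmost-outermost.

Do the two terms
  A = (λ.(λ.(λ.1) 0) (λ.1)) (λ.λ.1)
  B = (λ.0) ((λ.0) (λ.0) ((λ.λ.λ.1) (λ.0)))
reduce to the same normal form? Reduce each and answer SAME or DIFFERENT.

Answer: DIFFERENT — A ⇓ λ.λ.λ.1, B ⇓ λ.λ.1

Derivation:
Term A:
  start: (λ.(λ.(λ.1) 0) (λ.1)) (λ.λ.1)
  →1  (λ.(λ.1) 0) (λ.λ.λ.1)
  →2  (λ.λ.λ.λ.1) (λ.λ.λ.1)
  →3  λ.λ.λ.1

Term B:
  start: (λ.0) ((λ.0) (λ.0) ((λ.λ.λ.1) (λ.0)))
  →1  (λ.0) (λ.0) ((λ.λ.λ.1) (λ.0))
  →2  (λ.0) ((λ.λ.λ.1) (λ.0))
  →3  (λ.λ.λ.1) (λ.0)
  →4  λ.λ.1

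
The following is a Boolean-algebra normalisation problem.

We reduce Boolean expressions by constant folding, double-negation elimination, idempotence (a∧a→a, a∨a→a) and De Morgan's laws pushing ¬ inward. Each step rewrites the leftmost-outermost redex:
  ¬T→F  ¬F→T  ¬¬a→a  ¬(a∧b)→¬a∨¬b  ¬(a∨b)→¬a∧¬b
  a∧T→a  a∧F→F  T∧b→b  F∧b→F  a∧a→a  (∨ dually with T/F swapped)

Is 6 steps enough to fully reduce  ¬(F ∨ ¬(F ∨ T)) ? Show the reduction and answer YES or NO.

Answer: YES — reaches normal form T in 5 ≤ 6 steps

Derivation:
  start: ¬(F ∨ ¬(F ∨ T))
  [1] ¬F ∧ ¬¬(F ∨ T)
  [2] T ∧ ¬¬(F ∨ T)
  [3] ¬¬(F ∨ T)
  [4] F ∨ T
  [5] T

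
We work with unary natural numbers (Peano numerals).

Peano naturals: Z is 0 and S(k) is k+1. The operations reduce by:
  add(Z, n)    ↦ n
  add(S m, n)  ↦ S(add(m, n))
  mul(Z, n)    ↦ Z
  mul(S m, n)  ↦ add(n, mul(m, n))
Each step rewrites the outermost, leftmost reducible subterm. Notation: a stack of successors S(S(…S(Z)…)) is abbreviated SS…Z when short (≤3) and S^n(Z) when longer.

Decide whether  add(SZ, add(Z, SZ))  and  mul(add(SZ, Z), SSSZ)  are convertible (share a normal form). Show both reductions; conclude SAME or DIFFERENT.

Term A:
  start: add(SZ, add(Z, SZ))
  step 1: S(add(Z, add(Z, SZ)))
  step 2: S(add(Z, SZ))
  step 3: SSZ

Term B:
  start: mul(add(SZ, Z), SSSZ)
  step 1: mul(S(add(Z, Z)), SSSZ)
  step 2: add(SSSZ, mul(add(Z, Z), SSSZ))
  step 3: S(add(SSZ, mul(add(Z, Z), SSSZ)))
  step 4: S(S(add(SZ, mul(add(Z, Z), SSSZ))))
  step 5: S(S(S(add(Z, mul(add(Z, Z), SSSZ)))))
  step 6: S(S(S(mul(add(Z, Z), SSSZ))))
  step 7: S(S(S(mul(Z, SSSZ))))
  step 8: SSSZ

Answer: DIFFERENT — A ⇓ SSZ, B ⇓ SSSZ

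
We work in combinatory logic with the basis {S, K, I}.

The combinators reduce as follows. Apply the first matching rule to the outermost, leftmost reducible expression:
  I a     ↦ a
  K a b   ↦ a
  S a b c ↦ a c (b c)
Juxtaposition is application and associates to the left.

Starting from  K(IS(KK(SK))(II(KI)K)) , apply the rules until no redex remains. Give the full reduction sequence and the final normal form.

Answer: normal form = K(SKI)  (in 5 steps)

Working:
  start: K(IS(KK(SK))(II(KI)K))
  [1] K(S(KK(SK))(II(KI)K))
  [2] K(SK(II(KI)K))
  [3] K(SK(I(KI)K))
  [4] K(SK(KIK))
  [5] K(SKI)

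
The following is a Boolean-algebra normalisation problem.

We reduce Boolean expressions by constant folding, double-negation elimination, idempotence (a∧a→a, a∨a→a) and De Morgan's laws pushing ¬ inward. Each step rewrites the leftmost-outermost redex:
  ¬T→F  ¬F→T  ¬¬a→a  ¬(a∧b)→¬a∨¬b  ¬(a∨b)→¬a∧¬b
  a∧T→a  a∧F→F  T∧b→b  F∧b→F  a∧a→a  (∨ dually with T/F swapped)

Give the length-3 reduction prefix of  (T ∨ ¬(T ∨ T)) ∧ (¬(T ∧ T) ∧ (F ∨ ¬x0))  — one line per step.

Answer: after 3 steps: (¬T ∨ ¬T) ∧ (F ∨ ¬x0)

Derivation:
  start: (T ∨ ¬(T ∨ T)) ∧ (¬(T ∧ T) ∧ (F ∨ ¬x0))
  step 1: T ∧ (¬(T ∧ T) ∧ (F ∨ ¬x0))
  step 2: ¬(T ∧ T) ∧ (F ∨ ¬x0)
  step 3: (¬T ∨ ¬T) ∧ (F ∨ ¬x0)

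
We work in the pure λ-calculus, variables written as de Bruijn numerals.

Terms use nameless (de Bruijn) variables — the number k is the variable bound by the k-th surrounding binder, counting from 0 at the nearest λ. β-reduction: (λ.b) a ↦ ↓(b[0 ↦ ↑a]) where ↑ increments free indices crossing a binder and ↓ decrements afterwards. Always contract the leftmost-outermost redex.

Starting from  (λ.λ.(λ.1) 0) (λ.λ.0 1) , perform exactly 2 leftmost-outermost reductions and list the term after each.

  start: (λ.λ.(λ.1) 0) (λ.λ.0 1)
  [1] λ.(λ.1) 0
  [2] λ.0

Answer: after 2 steps: λ.0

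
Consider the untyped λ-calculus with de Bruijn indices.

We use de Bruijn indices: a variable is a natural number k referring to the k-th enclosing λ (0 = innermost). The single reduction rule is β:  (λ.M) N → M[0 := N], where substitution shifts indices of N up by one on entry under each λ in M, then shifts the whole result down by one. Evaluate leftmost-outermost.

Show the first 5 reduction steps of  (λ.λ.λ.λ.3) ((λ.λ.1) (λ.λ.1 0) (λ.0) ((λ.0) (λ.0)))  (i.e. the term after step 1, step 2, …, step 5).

  start: (λ.λ.λ.λ.3) ((λ.λ.1) (λ.λ.1 0) (λ.0) ((λ.0) (λ.0)))
  step 1: λ.λ.λ.(λ.λ.1) (λ.λ.1 0) (λ.0) ((λ.0) (λ.0))
  step 2: λ.λ.λ.(λ.λ.λ.1 0) (λ.0) ((λ.0) (λ.0))
  step 3: λ.λ.λ.(λ.λ.1 0) ((λ.0) (λ.0))
  step 4: λ.λ.λ.λ.(λ.0) (λ.0) 0
  step 5: λ.λ.λ.λ.(λ.0) 0

Answer: after 5 steps: λ.λ.λ.λ.(λ.0) 0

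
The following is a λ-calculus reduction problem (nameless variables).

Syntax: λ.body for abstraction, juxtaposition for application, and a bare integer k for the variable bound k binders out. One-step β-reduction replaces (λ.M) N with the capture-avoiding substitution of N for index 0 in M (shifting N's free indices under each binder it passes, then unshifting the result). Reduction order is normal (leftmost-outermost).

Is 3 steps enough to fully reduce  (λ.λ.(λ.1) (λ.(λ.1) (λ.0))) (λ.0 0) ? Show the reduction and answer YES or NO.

Answer: YES — reaches normal form λ.0 in 2 ≤ 3 steps

Reduction:
  start: (λ.λ.(λ.1) (λ.(λ.1) (λ.0))) (λ.0 0)
  →1  λ.(λ.1) (λ.(λ.1) (λ.0))
  →2  λ.0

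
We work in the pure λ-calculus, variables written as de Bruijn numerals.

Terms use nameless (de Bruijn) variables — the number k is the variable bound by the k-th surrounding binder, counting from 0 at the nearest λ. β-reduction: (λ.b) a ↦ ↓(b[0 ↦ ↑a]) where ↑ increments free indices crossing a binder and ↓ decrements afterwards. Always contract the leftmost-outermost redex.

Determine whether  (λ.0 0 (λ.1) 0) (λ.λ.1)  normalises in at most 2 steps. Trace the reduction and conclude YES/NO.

Answer: NO — after 2 steps the term is (λ.λ.λ.1) (λ.λ.λ.1) (λ.λ.1), not yet normal

Reduction:
  start: (λ.0 0 (λ.1) 0) (λ.λ.1)
  [1] (λ.λ.1) (λ.λ.1) (λ.λ.λ.1) (λ.λ.1)
  [2] (λ.λ.λ.1) (λ.λ.λ.1) (λ.λ.1)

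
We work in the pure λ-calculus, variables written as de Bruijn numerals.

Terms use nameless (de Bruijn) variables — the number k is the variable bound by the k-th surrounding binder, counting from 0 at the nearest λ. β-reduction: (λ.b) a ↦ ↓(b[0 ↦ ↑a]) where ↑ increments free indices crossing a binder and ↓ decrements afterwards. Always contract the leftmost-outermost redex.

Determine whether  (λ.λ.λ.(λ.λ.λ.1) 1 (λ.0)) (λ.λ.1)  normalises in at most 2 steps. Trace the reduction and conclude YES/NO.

  start: (λ.λ.λ.(λ.λ.λ.1) 1 (λ.0)) (λ.λ.1)
  →1  λ.λ.(λ.λ.λ.1) 1 (λ.0)
  →2  λ.λ.(λ.λ.1) (λ.0)

Answer: NO — after 2 steps the term is λ.λ.(λ.λ.1) (λ.0), not yet normal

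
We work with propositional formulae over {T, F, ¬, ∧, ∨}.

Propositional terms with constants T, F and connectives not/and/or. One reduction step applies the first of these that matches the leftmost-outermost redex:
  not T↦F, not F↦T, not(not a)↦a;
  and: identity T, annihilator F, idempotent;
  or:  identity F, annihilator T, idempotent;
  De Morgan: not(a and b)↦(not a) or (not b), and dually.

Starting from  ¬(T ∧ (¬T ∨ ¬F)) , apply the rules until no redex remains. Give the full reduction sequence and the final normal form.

  start: ¬(T ∧ (¬T ∨ ¬F))
  step 1: ¬T ∨ ¬(¬T ∨ ¬F)
  step 2: F ∨ ¬(¬T ∨ ¬F)
  step 3: ¬(¬T ∨ ¬F)
  step 4: ¬¬T ∧ ¬¬F
  step 5: T ∧ ¬¬F
  step 6: ¬¬F
  step 7: F

Answer: normal form = F  (in 7 steps)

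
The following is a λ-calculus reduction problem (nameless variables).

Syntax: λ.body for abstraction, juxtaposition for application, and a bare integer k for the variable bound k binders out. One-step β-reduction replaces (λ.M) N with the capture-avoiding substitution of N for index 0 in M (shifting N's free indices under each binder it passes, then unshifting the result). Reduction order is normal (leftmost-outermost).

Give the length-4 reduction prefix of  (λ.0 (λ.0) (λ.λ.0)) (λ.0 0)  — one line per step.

  start: (λ.0 (λ.0) (λ.λ.0)) (λ.0 0)
  →1  (λ.0 0) (λ.0) (λ.λ.0)
  →2  (λ.0) (λ.0) (λ.λ.0)
  →3  (λ.0) (λ.λ.0)
  →4  λ.λ.0

Answer: after 4 steps: λ.λ.0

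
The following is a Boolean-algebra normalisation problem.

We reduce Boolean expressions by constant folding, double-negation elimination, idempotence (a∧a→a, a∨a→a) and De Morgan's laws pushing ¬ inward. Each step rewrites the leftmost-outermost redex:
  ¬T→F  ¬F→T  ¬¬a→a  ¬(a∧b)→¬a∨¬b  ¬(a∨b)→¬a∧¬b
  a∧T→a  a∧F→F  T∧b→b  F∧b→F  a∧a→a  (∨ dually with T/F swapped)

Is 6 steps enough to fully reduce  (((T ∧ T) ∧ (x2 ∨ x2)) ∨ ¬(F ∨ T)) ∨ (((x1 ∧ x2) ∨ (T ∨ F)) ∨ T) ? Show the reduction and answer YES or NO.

  start: (((T ∧ T) ∧ (x2 ∨ x2)) ∨ ¬(F ∨ T)) ∨ (((x1 ∧ x2) ∨ (T ∨ F)) ∨ T)
  [1] ((T ∧ (x2 ∨ x2)) ∨ ¬(F ∨ T)) ∨ (((x1 ∧ x2) ∨ (T ∨ F)) ∨ T)
  [2] ((x2 ∨ x2) ∨ ¬(F ∨ T)) ∨ (((x1 ∧ x2) ∨ (T ∨ F)) ∨ T)
  [3] (x2 ∨ ¬(F ∨ T)) ∨ (((x1 ∧ x2) ∨ (T ∨ F)) ∨ T)
  [4] (x2 ∨ (¬F ∧ ¬T)) ∨ (((x1 ∧ x2) ∨ (T ∨ F)) ∨ T)
  [5] (x2 ∨ (T ∧ ¬T)) ∨ (((x1 ∧ x2) ∨ (T ∨ F)) ∨ T)
  [6] (x2 ∨ ¬T) ∨ (((x1 ∧ x2) ∨ (T ∨ F)) ∨ T)

Answer: NO — after 6 steps the term is (x2 ∨ ¬T) ∨ (((x1 ∧ x2) ∨ (T ∨ F)) ∨ T), not yet normal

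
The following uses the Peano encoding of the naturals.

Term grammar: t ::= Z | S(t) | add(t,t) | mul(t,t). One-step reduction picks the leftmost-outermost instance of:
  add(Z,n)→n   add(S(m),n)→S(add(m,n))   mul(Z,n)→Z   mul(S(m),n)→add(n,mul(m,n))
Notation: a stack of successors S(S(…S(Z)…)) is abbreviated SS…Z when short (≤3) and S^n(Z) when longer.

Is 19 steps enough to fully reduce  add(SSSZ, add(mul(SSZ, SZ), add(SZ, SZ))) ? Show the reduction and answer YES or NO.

Answer: YES — reaches normal form S^7(Z) in 16 ≤ 19 steps

Working:
  start: add(SSSZ, add(mul(SSZ, SZ), add(SZ, SZ)))
  →1  S(add(SSZ, add(mul(SSZ, SZ), add(SZ, SZ))))
  →2  S(S(add(SZ, add(mul(SSZ, SZ), add(SZ, SZ)))))
  →3  S(S(S(add(Z, add(mul(SSZ, SZ), add(SZ, SZ))))))
  →4  S(S(S(add(mul(SSZ, SZ), add(SZ, SZ)))))
  →5  S(S(S(add(add(SZ, mul(SZ, SZ)), add(SZ, SZ)))))
  →6  S(S(S(add(S(add(Z, mul(SZ, SZ))), add(SZ, SZ)))))
  →7  S(S(S(S(add(add(Z, mul(SZ, SZ)), add(SZ, SZ))))))
  →8  S(S(S(S(add(mul(SZ, SZ), add(SZ, SZ))))))
  →9  S(S(S(S(add(add(SZ, mul(Z, SZ)), add(SZ, SZ))))))
  →10  S(S(S(S(add(S(add(Z, mul(Z, SZ))), add(SZ, SZ))))))
  →11  S(S(S(S(S(add(add(Z, mul(Z, SZ)), add(SZ, SZ)))))))
  →12  S(S(S(S(S(add(mul(Z, SZ), add(SZ, SZ)))))))
  →13  S(S(S(S(S(add(Z, add(SZ, SZ)))))))
  →14  S(S(S(S(S(add(SZ, SZ))))))
  →15  S(S(S(S(S(S(add(Z, SZ)))))))
  →16  S^7(Z)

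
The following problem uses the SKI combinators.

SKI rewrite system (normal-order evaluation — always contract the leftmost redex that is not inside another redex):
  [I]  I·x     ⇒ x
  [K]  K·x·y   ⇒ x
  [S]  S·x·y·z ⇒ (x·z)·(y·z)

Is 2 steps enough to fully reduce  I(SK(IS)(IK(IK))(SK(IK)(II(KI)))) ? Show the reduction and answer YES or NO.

Answer: NO — after 2 steps the term is K(IK(IK))(IS(IK(IK)))(SK(IK)(II(KI))), not yet normal

Working:
  start: I(SK(IS)(IK(IK))(SK(IK)(II(KI))))
  step 1: SK(IS)(IK(IK))(SK(IK)(II(KI)))
  step 2: K(IK(IK))(IS(IK(IK)))(SK(IK)(II(KI)))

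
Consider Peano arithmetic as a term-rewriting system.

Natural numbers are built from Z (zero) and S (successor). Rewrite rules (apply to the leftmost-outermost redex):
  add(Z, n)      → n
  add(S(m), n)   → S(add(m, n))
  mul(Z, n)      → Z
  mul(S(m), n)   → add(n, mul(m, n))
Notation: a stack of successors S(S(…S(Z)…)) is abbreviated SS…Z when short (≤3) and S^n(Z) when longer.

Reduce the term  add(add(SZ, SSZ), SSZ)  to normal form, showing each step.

  start: add(add(SZ, SSZ), SSZ)
  [1] add(S(add(Z, SSZ)), SSZ)
  [2] S(add(add(Z, SSZ), SSZ))
  [3] S(add(SSZ, SSZ))
  [4] S(S(add(SZ, SSZ)))
  [5] S(S(S(add(Z, SSZ))))
  [6] S^5(Z)

Answer: normal form = S^5(Z)  (in 6 steps)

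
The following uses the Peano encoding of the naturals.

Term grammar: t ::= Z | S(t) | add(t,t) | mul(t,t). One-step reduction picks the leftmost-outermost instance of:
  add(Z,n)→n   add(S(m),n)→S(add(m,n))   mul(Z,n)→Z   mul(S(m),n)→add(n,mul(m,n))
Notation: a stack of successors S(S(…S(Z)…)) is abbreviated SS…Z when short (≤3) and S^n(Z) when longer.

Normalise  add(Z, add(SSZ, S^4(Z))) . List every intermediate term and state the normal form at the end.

  start: add(Z, add(SSZ, S^4(Z)))
  →1  add(SSZ, S^4(Z))
  →2  S(add(SZ, S^4(Z)))
  →3  S(S(add(Z, S^4(Z))))
  →4  S^6(Z)

Answer: normal form = S^6(Z)  (in 4 steps)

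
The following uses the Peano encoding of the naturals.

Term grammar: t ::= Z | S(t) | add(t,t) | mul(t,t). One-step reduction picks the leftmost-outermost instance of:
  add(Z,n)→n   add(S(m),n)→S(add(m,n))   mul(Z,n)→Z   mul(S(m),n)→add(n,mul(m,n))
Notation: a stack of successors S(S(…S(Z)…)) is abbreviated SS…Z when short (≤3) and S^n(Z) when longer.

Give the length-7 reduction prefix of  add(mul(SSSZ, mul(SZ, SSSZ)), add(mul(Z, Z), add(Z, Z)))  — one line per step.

Answer: after 7 steps: S(add(S(add(add(SZ, mul(Z, SSSZ)), mul(SSZ, mul(SZ, SSSZ)))), add(mul(Z, Z), add(Z, Z))))

Reduction:
  start: add(mul(SSSZ, mul(SZ, SSSZ)), add(mul(Z, Z), add(Z, Z)))
  step 1: add(add(mul(SZ, SSSZ), mul(SSZ, mul(SZ, SSSZ))), add(mul(Z, Z), add(Z, Z)))
  step 2: add(add(add(SSSZ, mul(Z, SSSZ)), mul(SSZ, mul(SZ, SSSZ))), add(mul(Z, Z), add(Z, Z)))
  step 3: add(add(S(add(SSZ, mul(Z, SSSZ))), mul(SSZ, mul(SZ, SSSZ))), add(mul(Z, Z), add(Z, Z)))
  step 4: add(S(add(add(SSZ, mul(Z, SSSZ)), mul(SSZ, mul(SZ, SSSZ)))), add(mul(Z, Z), add(Z, Z)))
  step 5: S(add(add(add(SSZ, mul(Z, SSSZ)), mul(SSZ, mul(SZ, SSSZ))), add(mul(Z, Z), add(Z, Z))))
  step 6: S(add(add(S(add(SZ, mul(Z, SSSZ))), mul(SSZ, mul(SZ, SSSZ))), add(mul(Z, Z), add(Z, Z))))
  step 7: S(add(S(add(add(SZ, mul(Z, SSSZ)), mul(SSZ, mul(SZ, SSSZ)))), add(mul(Z, Z), add(Z, Z))))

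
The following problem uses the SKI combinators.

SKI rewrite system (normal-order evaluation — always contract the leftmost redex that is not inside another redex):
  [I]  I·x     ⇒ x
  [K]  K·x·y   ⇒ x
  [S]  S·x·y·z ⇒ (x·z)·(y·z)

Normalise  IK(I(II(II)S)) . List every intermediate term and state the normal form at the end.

Answer: normal form = KS  (in 6 steps)

Derivation:
  start: IK(I(II(II)S))
  →1  K(I(II(II)S))
  →2  K(II(II)S)
  →3  K(I(II)S)
  →4  K(IIS)
  →5  K(IS)
  →6  KS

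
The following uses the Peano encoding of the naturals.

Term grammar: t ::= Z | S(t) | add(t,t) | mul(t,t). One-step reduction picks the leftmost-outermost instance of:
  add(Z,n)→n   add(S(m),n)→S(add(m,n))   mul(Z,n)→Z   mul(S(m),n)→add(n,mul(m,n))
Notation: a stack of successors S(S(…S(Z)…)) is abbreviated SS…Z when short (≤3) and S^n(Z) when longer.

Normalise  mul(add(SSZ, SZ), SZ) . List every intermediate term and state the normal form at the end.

  start: mul(add(SSZ, SZ), SZ)
  [1] mul(S(add(SZ, SZ)), SZ)
  [2] add(SZ, mul(add(SZ, SZ), SZ))
  [3] S(add(Z, mul(add(SZ, SZ), SZ)))
  [4] S(mul(add(SZ, SZ), SZ))
  [5] S(mul(S(add(Z, SZ)), SZ))
  [6] S(add(SZ, mul(add(Z, SZ), SZ)))
  [7] S(S(add(Z, mul(add(Z, SZ), SZ))))
  [8] S(S(mul(add(Z, SZ), SZ)))
  [9] S(S(mul(SZ, SZ)))
  [10] S(S(add(SZ, mul(Z, SZ))))
  [11] S(S(S(add(Z, mul(Z, SZ)))))
  [12] S(S(S(mul(Z, SZ))))
  [13] SSSZ

Answer: normal form = SSSZ  (in 13 steps)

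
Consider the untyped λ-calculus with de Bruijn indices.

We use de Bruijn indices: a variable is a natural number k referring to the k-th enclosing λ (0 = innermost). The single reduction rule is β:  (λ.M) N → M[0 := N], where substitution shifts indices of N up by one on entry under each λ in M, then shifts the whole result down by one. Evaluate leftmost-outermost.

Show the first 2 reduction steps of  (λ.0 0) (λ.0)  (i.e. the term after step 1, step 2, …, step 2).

  start: (λ.0 0) (λ.0)
  [1] (λ.0) (λ.0)
  [2] λ.0

Answer: after 2 steps: λ.0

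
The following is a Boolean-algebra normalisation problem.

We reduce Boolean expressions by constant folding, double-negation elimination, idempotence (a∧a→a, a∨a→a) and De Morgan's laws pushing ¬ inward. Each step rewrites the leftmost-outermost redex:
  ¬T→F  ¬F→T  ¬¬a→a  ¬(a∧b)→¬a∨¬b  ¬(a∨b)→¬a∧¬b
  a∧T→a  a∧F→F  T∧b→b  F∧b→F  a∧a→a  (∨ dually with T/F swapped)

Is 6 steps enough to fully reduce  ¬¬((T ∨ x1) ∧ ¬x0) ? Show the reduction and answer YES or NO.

Answer: YES — reaches normal form ¬x0 in 3 ≤ 6 steps

Reduction:
  start: ¬¬((T ∨ x1) ∧ ¬x0)
  step 1: (T ∨ x1) ∧ ¬x0
  step 2: T ∧ ¬x0
  step 3: ¬x0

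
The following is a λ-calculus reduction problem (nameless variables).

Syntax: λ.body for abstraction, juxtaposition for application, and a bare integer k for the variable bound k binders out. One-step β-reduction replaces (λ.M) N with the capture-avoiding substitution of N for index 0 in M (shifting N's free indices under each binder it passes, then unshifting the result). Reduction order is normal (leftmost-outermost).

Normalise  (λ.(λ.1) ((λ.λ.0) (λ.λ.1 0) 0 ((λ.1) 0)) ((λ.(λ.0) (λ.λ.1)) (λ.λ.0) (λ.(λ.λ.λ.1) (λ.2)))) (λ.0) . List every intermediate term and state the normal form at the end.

  start: (λ.(λ.1) ((λ.λ.0) (λ.λ.1 0) 0 ((λ.1) 0)) ((λ.(λ.0) (λ.λ.1)) (λ.λ.0) (λ.(λ.λ.λ.1) (λ.2)))) (λ.0)
  step 1: (λ.λ.0) ((λ.λ.0) (λ.λ.1 0) (λ.0) ((λ.λ.0) (λ.0))) ((λ.(λ.0) (λ.λ.1)) (λ.λ.0) (λ.(λ.λ.λ.1) (λ.λ.0)))
  step 2: (λ.0) ((λ.(λ.0) (λ.λ.1)) (λ.λ.0) (λ.(λ.λ.λ.1) (λ.λ.0)))
  step 3: (λ.(λ.0) (λ.λ.1)) (λ.λ.0) (λ.(λ.λ.λ.1) (λ.λ.0))
  step 4: (λ.0) (λ.λ.1) (λ.(λ.λ.λ.1) (λ.λ.0))
  step 5: (λ.λ.1) (λ.(λ.λ.λ.1) (λ.λ.0))
  step 6: λ.λ.(λ.λ.λ.1) (λ.λ.0)
  step 7: λ.λ.λ.λ.1

Answer: normal form = λ.λ.λ.λ.1  (in 7 steps)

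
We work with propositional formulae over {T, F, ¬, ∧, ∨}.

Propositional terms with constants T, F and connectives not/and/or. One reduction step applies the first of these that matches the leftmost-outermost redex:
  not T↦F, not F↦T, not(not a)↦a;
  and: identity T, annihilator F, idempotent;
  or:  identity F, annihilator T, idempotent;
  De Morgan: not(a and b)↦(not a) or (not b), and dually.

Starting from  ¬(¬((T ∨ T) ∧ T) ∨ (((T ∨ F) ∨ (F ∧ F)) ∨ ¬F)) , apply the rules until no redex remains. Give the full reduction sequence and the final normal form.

  start: ¬(¬((T ∨ T) ∧ T) ∨ (((T ∨ F) ∨ (F ∧ F)) ∨ ¬F))
  step 1: ¬¬((T ∨ T) ∧ T) ∧ ¬(((T ∨ F) ∨ (F ∧ F)) ∨ ¬F)
  step 2: ((T ∨ T) ∧ T) ∧ ¬(((T ∨ F) ∨ (F ∧ F)) ∨ ¬F)
  step 3: (T ∨ T) ∧ ¬(((T ∨ F) ∨ (F ∧ F)) ∨ ¬F)
  step 4: T ∧ ¬(((T ∨ F) ∨ (F ∧ F)) ∨ ¬F)
  step 5: ¬(((T ∨ F) ∨ (F ∧ F)) ∨ ¬F)
  step 6: ¬((T ∨ F) ∨ (F ∧ F)) ∧ ¬¬F
  step 7: (¬(T ∨ F) ∧ ¬(F ∧ F)) ∧ ¬¬F
  step 8: ((¬T ∧ ¬F) ∧ ¬(F ∧ F)) ∧ ¬¬F
  step 9: ((F ∧ ¬F) ∧ ¬(F ∧ F)) ∧ ¬¬F
  step 10: (F ∧ ¬(F ∧ F)) ∧ ¬¬F
  step 11: F ∧ ¬¬F
  step 12: F

Answer: normal form = F  (in 12 steps)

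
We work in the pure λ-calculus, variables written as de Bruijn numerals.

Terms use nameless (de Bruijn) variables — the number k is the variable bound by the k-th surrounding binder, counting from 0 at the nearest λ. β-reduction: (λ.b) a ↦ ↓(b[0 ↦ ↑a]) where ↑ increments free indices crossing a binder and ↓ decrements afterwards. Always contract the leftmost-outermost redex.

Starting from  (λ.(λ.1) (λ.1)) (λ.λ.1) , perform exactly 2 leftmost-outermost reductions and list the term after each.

  start: (λ.(λ.1) (λ.1)) (λ.λ.1)
  [1] (λ.λ.λ.1) (λ.λ.λ.1)
  [2] λ.λ.1

Answer: after 2 steps: λ.λ.1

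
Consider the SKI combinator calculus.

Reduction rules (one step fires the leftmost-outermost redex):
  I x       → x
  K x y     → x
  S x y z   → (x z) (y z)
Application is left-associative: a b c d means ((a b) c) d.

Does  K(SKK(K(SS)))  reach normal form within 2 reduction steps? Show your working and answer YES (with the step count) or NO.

Answer: YES — reaches normal form K(K(SS)) in 2 ≤ 2 steps

Derivation:
  start: K(SKK(K(SS)))
  [1] K(K(K(SS))(K(K(SS))))
  [2] K(K(SS))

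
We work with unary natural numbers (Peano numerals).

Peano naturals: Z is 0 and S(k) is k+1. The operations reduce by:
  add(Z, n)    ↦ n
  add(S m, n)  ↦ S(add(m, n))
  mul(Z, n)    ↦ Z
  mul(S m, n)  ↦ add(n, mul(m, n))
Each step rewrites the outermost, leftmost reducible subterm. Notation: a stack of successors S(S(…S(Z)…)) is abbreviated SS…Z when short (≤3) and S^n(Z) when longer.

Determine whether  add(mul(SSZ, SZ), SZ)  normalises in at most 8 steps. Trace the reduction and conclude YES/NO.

  start: add(mul(SSZ, SZ), SZ)
  →1  add(add(SZ, mul(SZ, SZ)), SZ)
  →2  add(S(add(Z, mul(SZ, SZ))), SZ)
  →3  S(add(add(Z, mul(SZ, SZ)), SZ))
  →4  S(add(mul(SZ, SZ), SZ))
  →5  S(add(add(SZ, mul(Z, SZ)), SZ))
  →6  S(add(S(add(Z, mul(Z, SZ))), SZ))
  →7  S(S(add(add(Z, mul(Z, SZ)), SZ)))
  →8  S(S(add(mul(Z, SZ), SZ)))

Answer: NO — after 8 steps the term is S(S(add(mul(Z, SZ), SZ))), not yet normal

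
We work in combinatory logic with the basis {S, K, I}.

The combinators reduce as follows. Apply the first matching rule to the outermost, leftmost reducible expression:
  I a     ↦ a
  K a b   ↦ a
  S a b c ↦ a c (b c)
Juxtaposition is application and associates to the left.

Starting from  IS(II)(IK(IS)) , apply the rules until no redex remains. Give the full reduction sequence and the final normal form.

Answer: normal form = SI(KS)  (in 4 steps)

Derivation:
  start: IS(II)(IK(IS))
  →1  S(II)(IK(IS))
  →2  SI(IK(IS))
  →3  SI(K(IS))
  →4  SI(KS)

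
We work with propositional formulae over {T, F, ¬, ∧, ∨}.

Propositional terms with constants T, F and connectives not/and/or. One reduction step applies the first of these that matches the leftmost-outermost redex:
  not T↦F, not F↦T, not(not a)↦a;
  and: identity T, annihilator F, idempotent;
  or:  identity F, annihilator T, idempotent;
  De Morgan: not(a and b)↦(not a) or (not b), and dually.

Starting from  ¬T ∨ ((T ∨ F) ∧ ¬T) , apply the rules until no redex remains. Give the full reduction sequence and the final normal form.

Answer: normal form = F  (in 5 steps)

Working:
  start: ¬T ∨ ((T ∨ F) ∧ ¬T)
  step 1: F ∨ ((T ∨ F) ∧ ¬T)
  step 2: (T ∨ F) ∧ ¬T
  step 3: T ∧ ¬T
  step 4: ¬T
  step 5: F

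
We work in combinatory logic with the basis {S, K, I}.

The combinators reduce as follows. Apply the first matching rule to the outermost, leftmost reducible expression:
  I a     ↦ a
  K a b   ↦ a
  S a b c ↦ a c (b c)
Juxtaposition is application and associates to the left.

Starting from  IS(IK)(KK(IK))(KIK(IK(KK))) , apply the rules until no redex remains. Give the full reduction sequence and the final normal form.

  start: IS(IK)(KK(IK))(KIK(IK(KK)))
  →1  S(IK)(KK(IK))(KIK(IK(KK)))
  →2  IK(KIK(IK(KK)))(KK(IK)(KIK(IK(KK))))
  →3  K(KIK(IK(KK)))(KK(IK)(KIK(IK(KK))))
  →4  KIK(IK(KK))
  →5  I(IK(KK))
  →6  IK(KK)
  →7  K(KK)

Answer: normal form = K(KK)  (in 7 steps)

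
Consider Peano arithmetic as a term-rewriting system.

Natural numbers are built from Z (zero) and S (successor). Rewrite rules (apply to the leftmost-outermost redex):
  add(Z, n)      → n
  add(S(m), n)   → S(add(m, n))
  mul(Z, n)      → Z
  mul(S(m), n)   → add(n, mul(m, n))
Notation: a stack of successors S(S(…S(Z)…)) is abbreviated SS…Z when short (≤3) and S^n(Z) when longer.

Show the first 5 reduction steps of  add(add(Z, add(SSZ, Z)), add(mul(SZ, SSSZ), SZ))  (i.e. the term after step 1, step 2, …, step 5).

Answer: after 5 steps: S(S(add(add(Z, Z), add(mul(SZ, SSSZ), SZ))))

Derivation:
  start: add(add(Z, add(SSZ, Z)), add(mul(SZ, SSSZ), SZ))
  [1] add(add(SSZ, Z), add(mul(SZ, SSSZ), SZ))
  [2] add(S(add(SZ, Z)), add(mul(SZ, SSSZ), SZ))
  [3] S(add(add(SZ, Z), add(mul(SZ, SSSZ), SZ)))
  [4] S(add(S(add(Z, Z)), add(mul(SZ, SSSZ), SZ)))
  [5] S(S(add(add(Z, Z), add(mul(SZ, SSSZ), SZ))))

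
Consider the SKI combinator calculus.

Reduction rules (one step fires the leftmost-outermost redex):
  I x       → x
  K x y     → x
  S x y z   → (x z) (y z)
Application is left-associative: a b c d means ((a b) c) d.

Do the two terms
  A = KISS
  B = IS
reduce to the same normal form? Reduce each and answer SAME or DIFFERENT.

Term A:
  start: KISS
  [1] IS
  [2] S

Term B:
  start: IS
  [1] S

Answer: SAME — A ⇓ S, B ⇓ S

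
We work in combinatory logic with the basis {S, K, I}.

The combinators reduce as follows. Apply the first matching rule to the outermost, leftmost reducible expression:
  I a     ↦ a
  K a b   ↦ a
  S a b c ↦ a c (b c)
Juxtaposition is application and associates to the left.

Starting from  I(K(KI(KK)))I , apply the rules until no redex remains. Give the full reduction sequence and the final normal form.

Answer: normal form = I  (in 3 steps)

Derivation:
  start: I(K(KI(KK)))I
  step 1: K(KI(KK))I
  step 2: KI(KK)
  step 3: I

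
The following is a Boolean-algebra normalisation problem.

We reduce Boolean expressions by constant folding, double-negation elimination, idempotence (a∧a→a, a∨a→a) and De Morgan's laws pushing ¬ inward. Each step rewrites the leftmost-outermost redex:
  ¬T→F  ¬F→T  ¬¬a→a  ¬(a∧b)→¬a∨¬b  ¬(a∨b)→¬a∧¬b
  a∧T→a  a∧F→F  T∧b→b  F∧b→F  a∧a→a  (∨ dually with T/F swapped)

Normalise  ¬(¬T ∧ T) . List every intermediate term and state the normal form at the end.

Answer: normal form = T  (in 3 steps)

Derivation:
  start: ¬(¬T ∧ T)
  step 1: ¬¬T ∨ ¬T
  step 2: T ∨ ¬T
  step 3: T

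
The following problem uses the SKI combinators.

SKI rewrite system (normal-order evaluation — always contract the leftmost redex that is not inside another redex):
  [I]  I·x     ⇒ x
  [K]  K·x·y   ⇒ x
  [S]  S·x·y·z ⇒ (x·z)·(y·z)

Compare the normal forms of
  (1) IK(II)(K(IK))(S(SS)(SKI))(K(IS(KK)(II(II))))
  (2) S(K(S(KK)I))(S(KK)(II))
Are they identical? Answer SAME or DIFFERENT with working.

Term A:
  start: IK(II)(K(IK))(S(SS)(SKI))(K(IS(KK)(II(II))))
  step 1: K(II)(K(IK))(S(SS)(SKI))(K(IS(KK)(II(II))))
  step 2: II(S(SS)(SKI))(K(IS(KK)(II(II))))
  step 3: I(S(SS)(SKI))(K(IS(KK)(II(II))))
  step 4: S(SS)(SKI)(K(IS(KK)(II(II))))
  step 5: SS(K(IS(KK)(II(II))))(SKI(K(IS(KK)(II(II)))))
  step 6: S(SKI(K(IS(KK)(II(II)))))(K(IS(KK)(II(II)))(SKI(K(IS(KK)(II(II))))))
  step 7: S(K(K(IS(KK)(II(II))))(I(K(IS(KK)(II(II))))))(K(IS(KK)(II(II)))(SKI(K(IS(KK)(II(II))))))
  step 8: S(K(IS(KK)(II(II))))(K(IS(KK)(II(II)))(SKI(K(IS(KK)(II(II))))))
  step 9: S(K(S(KK)(II(II))))(K(IS(KK)(II(II)))(SKI(K(IS(KK)(II(II))))))
  step 10: S(K(S(KK)(I(II))))(K(IS(KK)(II(II)))(SKI(K(IS(KK)(II(II))))))
  step 11: S(K(S(KK)(II)))(K(IS(KK)(II(II)))(SKI(K(IS(KK)(II(II))))))
  step 12: S(K(S(KK)I))(K(IS(KK)(II(II)))(SKI(K(IS(KK)(II(II))))))
  step 13: S(K(S(KK)I))(IS(KK)(II(II)))
  step 14: S(K(S(KK)I))(S(KK)(II(II)))
  step 15: S(K(S(KK)I))(S(KK)(I(II)))
  step 16: S(K(S(KK)I))(S(KK)(II))
  step 17: S(K(S(KK)I))(S(KK)I)

Term B:
  start: S(K(S(KK)I))(S(KK)(II))
  step 1: S(K(S(KK)I))(S(KK)I)

Answer: SAME — A ⇓ S(K(S(KK)I))(S(KK)I), B ⇓ S(K(S(KK)I))(S(KK)I)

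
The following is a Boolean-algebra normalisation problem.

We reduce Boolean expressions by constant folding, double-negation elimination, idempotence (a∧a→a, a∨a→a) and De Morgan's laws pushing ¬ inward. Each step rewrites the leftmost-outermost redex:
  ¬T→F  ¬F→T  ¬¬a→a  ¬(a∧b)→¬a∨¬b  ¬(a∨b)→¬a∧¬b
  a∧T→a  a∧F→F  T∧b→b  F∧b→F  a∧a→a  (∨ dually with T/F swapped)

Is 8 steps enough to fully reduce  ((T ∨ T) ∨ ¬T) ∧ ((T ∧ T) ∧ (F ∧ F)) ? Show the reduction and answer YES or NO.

Answer: YES — reaches normal form F in 6 ≤ 8 steps

Derivation:
  start: ((T ∨ T) ∨ ¬T) ∧ ((T ∧ T) ∧ (F ∧ F))
  →1  (T ∨ ¬T) ∧ ((T ∧ T) ∧ (F ∧ F))
  →2  T ∧ ((T ∧ T) ∧ (F ∧ F))
  →3  (T ∧ T) ∧ (F ∧ F)
  →4  T ∧ (F ∧ F)
  →5  F ∧ F
  →6  F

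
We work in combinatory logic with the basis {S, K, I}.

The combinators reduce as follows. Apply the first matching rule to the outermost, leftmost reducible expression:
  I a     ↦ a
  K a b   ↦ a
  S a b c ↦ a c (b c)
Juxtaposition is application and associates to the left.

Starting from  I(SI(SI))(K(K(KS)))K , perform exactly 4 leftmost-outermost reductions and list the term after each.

  start: I(SI(SI))(K(K(KS)))K
  [1] SI(SI)(K(K(KS)))K
  [2] I(K(K(KS)))(SI(K(K(KS))))K
  [3] K(K(KS))(SI(K(K(KS))))K
  [4] K(KS)K

Answer: after 4 steps: K(KS)K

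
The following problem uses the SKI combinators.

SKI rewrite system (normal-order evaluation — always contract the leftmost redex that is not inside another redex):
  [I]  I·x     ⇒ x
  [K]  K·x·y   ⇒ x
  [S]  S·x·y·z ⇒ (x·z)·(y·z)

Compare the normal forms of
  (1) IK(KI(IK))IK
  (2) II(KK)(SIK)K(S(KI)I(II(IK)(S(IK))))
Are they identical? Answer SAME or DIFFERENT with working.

Term A:
  start: IK(KI(IK))IK
  step 1: K(KI(IK))IK
  step 2: KI(IK)K
  step 3: IK
  step 4: K

Term B:
  start: II(KK)(SIK)K(S(KI)I(II(IK)(S(IK))))
  step 1: I(KK)(SIK)K(S(KI)I(II(IK)(S(IK))))
  step 2: KK(SIK)K(S(KI)I(II(IK)(S(IK))))
  step 3: KK(S(KI)I(II(IK)(S(IK))))
  step 4: K

Answer: SAME — A ⇓ K, B ⇓ K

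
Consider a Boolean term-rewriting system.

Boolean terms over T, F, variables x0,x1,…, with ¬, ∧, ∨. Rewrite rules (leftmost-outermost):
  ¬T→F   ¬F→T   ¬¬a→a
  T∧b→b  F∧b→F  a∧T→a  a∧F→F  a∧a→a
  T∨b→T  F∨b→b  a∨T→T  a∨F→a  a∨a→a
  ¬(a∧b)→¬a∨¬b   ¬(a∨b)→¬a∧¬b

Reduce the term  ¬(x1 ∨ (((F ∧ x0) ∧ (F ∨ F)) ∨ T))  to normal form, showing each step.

  start: ¬(x1 ∨ (((F ∧ x0) ∧ (F ∨ F)) ∨ T))
  [1] ¬x1 ∧ ¬(((F ∧ x0) ∧ (F ∨ F)) ∨ T)
  [2] ¬x1 ∧ (¬((F ∧ x0) ∧ (F ∨ F)) ∧ ¬T)
  [3] ¬x1 ∧ ((¬(F ∧ x0) ∨ ¬(F ∨ F)) ∧ ¬T)
  [4] ¬x1 ∧ (((¬F ∨ ¬x0) ∨ ¬(F ∨ F)) ∧ ¬T)
  [5] ¬x1 ∧ (((T ∨ ¬x0) ∨ ¬(F ∨ F)) ∧ ¬T)
  [6] ¬x1 ∧ ((T ∨ ¬(F ∨ F)) ∧ ¬T)
  [7] ¬x1 ∧ (T ∧ ¬T)
  [8] ¬x1 ∧ ¬T
  [9] ¬x1 ∧ F
  [10] F

Answer: normal form = F  (in 10 steps)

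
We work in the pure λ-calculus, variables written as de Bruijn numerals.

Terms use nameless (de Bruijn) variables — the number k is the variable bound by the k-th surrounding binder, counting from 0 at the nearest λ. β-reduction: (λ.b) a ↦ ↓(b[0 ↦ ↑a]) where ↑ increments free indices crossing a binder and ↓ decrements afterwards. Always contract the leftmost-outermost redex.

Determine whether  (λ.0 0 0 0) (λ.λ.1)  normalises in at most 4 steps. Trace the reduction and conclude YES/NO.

Answer: YES — reaches normal form λ.λ.λ.1 in 4 ≤ 4 steps

Reduction:
  start: (λ.0 0 0 0) (λ.λ.1)
  →1  (λ.λ.1) (λ.λ.1) (λ.λ.1) (λ.λ.1)
  →2  (λ.λ.λ.1) (λ.λ.1) (λ.λ.1)
  →3  (λ.λ.1) (λ.λ.1)
  →4  λ.λ.λ.1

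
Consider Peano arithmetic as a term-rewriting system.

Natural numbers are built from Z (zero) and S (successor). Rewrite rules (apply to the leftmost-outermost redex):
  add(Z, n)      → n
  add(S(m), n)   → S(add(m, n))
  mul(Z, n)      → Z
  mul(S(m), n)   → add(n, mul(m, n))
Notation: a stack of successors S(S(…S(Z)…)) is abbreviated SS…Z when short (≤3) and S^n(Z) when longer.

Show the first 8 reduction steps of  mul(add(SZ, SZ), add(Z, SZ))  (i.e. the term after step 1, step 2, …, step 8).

  start: mul(add(SZ, SZ), add(Z, SZ))
  step 1: mul(S(add(Z, SZ)), add(Z, SZ))
  step 2: add(add(Z, SZ), mul(add(Z, SZ), add(Z, SZ)))
  step 3: add(SZ, mul(add(Z, SZ), add(Z, SZ)))
  step 4: S(add(Z, mul(add(Z, SZ), add(Z, SZ))))
  step 5: S(mul(add(Z, SZ), add(Z, SZ)))
  step 6: S(mul(SZ, add(Z, SZ)))
  step 7: S(add(add(Z, SZ), mul(Z, add(Z, SZ))))
  step 8: S(add(SZ, mul(Z, add(Z, SZ))))

Answer: after 8 steps: S(add(SZ, mul(Z, add(Z, SZ))))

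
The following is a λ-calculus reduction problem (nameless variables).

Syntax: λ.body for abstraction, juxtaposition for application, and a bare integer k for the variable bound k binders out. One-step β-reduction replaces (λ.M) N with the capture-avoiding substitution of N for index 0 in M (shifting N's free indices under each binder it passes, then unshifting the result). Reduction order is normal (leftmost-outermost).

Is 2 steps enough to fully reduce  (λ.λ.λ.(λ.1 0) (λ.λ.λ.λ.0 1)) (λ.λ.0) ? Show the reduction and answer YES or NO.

  start: (λ.λ.λ.(λ.1 0) (λ.λ.λ.λ.0 1)) (λ.λ.0)
  step 1: λ.λ.(λ.1 0) (λ.λ.λ.λ.0 1)
  step 2: λ.λ.0 (λ.λ.λ.λ.0 1)

Answer: YES — reaches normal form λ.λ.0 (λ.λ.λ.λ.0 1) in 2 ≤ 2 steps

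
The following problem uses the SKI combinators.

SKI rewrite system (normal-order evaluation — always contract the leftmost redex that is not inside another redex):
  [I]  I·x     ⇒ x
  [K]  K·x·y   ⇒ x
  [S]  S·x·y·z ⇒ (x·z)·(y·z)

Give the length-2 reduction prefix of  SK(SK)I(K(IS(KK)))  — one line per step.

  start: SK(SK)I(K(IS(KK)))
  [1] KI(SKI)(K(IS(KK)))
  [2] I(K(IS(KK)))

Answer: after 2 steps: I(K(IS(KK)))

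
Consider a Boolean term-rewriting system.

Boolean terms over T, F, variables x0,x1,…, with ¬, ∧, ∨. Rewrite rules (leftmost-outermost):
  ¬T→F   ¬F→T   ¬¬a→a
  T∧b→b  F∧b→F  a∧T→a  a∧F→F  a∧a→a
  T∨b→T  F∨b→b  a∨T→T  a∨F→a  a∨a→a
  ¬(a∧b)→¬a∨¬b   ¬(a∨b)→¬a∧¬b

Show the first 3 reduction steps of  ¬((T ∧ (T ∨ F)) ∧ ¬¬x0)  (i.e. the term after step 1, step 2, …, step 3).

  start: ¬((T ∧ (T ∨ F)) ∧ ¬¬x0)
  [1] ¬(T ∧ (T ∨ F)) ∨ ¬¬¬x0
  [2] (¬T ∨ ¬(T ∨ F)) ∨ ¬¬¬x0
  [3] (F ∨ ¬(T ∨ F)) ∨ ¬¬¬x0

Answer: after 3 steps: (F ∨ ¬(T ∨ F)) ∨ ¬¬¬x0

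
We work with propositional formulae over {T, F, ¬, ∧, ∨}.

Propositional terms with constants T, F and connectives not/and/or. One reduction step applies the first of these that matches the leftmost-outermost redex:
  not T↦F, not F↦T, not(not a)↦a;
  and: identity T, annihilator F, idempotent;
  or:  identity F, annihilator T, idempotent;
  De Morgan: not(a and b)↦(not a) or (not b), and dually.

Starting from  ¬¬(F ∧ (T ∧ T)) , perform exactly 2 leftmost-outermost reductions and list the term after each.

Answer: after 2 steps: F

Derivation:
  start: ¬¬(F ∧ (T ∧ T))
  step 1: F ∧ (T ∧ T)
  step 2: F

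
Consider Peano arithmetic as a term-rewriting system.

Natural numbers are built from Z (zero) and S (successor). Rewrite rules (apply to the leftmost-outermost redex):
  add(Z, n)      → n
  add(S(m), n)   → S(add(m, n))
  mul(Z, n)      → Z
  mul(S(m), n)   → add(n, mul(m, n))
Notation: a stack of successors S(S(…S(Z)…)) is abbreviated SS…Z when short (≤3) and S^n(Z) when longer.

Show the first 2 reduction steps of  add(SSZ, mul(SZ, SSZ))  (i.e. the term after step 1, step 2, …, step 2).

  start: add(SSZ, mul(SZ, SSZ))
  →1  S(add(SZ, mul(SZ, SSZ)))
  →2  S(S(add(Z, mul(SZ, SSZ))))

Answer: after 2 steps: S(S(add(Z, mul(SZ, SSZ))))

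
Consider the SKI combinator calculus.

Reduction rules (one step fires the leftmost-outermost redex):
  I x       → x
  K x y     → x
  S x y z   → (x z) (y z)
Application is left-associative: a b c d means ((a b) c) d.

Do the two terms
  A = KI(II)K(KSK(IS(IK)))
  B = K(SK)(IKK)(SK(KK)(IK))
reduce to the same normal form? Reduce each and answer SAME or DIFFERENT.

Answer: DIFFERENT — A ⇓ K(S(SK)), B ⇓ SKK

Working:
Term A:
  start: KI(II)K(KSK(IS(IK)))
  step 1: IK(KSK(IS(IK)))
  step 2: K(KSK(IS(IK)))
  step 3: K(S(IS(IK)))
  step 4: K(S(S(IK)))
  step 5: K(S(SK))

Term B:
  start: K(SK)(IKK)(SK(KK)(IK))
  step 1: SK(SK(KK)(IK))
  step 2: SK(K(IK)(KK(IK)))
  step 3: SK(IK)
  step 4: SKK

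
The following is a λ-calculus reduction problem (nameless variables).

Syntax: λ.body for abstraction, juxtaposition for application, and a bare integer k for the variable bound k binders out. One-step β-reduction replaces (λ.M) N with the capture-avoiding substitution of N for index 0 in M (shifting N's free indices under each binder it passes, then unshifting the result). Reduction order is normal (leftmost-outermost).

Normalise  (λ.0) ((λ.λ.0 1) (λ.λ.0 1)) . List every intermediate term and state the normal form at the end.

  start: (λ.0) ((λ.λ.0 1) (λ.λ.0 1))
  step 1: (λ.λ.0 1) (λ.λ.0 1)
  step 2: λ.0 (λ.λ.0 1)

Answer: normal form = λ.0 (λ.λ.0 1)  (in 2 steps)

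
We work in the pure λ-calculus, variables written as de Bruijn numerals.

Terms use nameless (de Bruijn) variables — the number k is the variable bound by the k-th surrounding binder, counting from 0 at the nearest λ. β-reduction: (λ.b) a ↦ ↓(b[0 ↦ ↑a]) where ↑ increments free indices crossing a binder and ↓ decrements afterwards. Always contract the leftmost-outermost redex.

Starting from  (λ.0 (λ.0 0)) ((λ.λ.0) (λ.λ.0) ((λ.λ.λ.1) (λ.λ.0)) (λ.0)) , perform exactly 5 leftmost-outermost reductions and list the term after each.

Answer: after 5 steps: (λ.λ.0) (λ.0 0)

Reduction:
  start: (λ.0 (λ.0 0)) ((λ.λ.0) (λ.λ.0) ((λ.λ.λ.1) (λ.λ.0)) (λ.0))
  [1] (λ.λ.0) (λ.λ.0) ((λ.λ.λ.1) (λ.λ.0)) (λ.0) (λ.0 0)
  [2] (λ.0) ((λ.λ.λ.1) (λ.λ.0)) (λ.0) (λ.0 0)
  [3] (λ.λ.λ.1) (λ.λ.0) (λ.0) (λ.0 0)
  [4] (λ.λ.1) (λ.0) (λ.0 0)
  [5] (λ.λ.0) (λ.0 0)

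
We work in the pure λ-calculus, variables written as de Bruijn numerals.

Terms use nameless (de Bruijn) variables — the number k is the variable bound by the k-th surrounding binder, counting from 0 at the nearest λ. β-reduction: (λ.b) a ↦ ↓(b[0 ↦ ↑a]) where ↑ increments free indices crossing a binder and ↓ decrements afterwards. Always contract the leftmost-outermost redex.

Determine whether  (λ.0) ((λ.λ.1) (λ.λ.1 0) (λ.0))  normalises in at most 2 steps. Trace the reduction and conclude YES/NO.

Answer: NO — after 2 steps the term is (λ.λ.λ.1 0) (λ.0), not yet normal

Derivation:
  start: (λ.0) ((λ.λ.1) (λ.λ.1 0) (λ.0))
  [1] (λ.λ.1) (λ.λ.1 0) (λ.0)
  [2] (λ.λ.λ.1 0) (λ.0)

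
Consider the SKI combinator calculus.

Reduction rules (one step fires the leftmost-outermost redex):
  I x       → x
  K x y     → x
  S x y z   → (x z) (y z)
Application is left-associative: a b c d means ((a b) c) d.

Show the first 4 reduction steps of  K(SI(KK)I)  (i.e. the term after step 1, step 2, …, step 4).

  start: K(SI(KK)I)
  [1] K(II(KKI))
  [2] K(I(KKI))
  [3] K(KKI)
  [4] KK

Answer: after 4 steps: KK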